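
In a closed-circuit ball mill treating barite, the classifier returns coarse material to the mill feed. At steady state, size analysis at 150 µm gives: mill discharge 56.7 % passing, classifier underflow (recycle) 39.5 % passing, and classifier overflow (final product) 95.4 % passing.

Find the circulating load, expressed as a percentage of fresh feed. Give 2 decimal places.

Let r = R/F. Size balance at 150 µm:
r = (o − d)/(d − u)
r = (95.4 − 56.7)/(56.7 − 39.5) = 38.7/17.2 = 2.2500
CL = 100·r = 225.00 %

CL = 225.00 %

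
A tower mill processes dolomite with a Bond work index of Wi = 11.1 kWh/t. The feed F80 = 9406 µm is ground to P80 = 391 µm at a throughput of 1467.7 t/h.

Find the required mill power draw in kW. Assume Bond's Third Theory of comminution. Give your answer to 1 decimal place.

P = 6559.1 kW

W = 10·Wi·(P80^(-½) − F80^(-½))
W = 10·11.1·(1/√391 − 1/√9406) = 10·11.1·(0.040261) = 4.4690 kWh/t
P = W·T = 4.4690·1467.7 = 6559.1 kW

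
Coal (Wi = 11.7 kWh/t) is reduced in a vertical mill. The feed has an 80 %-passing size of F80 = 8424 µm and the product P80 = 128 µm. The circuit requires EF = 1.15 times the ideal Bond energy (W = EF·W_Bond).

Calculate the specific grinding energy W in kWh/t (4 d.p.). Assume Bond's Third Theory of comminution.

W = 10 Wi / √P80 − 10 Wi / √F80
1/√128 = 0.088388;  1/√8424 = 0.010895
W = 10·11.7·(0.088388 − 0.010895) = 9.0667 kWh/t
Corrected W = EF·W_Bond = 1.15·9.0667 = 10.4267 kWh/t

W = 10.4267 kWh/t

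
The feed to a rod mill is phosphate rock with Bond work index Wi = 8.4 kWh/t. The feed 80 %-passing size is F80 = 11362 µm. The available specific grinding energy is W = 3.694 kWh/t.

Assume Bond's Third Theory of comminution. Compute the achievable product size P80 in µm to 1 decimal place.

W_Bond = 10·Wi·(1/√P₈₀ − 1/√F₈₀)
P80^-0.5 = F80^-0.5 + W/(10 Wi)
  = 3.6940/(10·8.4) + 1/√11362 = 0.043976 + 0.009382 = 0.053358
P80 = (1/0.053358)² = 18.7414² = 351.24 µm

P80 = 351.2 µm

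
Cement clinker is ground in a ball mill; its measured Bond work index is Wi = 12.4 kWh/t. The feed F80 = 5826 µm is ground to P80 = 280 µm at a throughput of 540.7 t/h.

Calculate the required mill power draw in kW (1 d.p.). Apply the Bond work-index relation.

P = 3128.4 kW

W_Bond = 10·Wi·(1/√P₈₀ − 1/√F₈₀)
W = 10·12.4·(1/√280 − 1/√5826) = 10·12.4·(0.046660) = 5.7859 kWh/t
P_mill = W·ṁ = 5.7859·540.7 = 3128.4 kW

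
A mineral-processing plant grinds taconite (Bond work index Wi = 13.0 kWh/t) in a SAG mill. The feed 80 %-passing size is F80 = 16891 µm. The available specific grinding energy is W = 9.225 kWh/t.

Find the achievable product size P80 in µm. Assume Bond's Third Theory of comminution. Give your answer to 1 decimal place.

P80 = 161.6 µm

W = 10·Wi·[P80^(−½) − F80^(−½)]
P80^-0.5 = F80^-0.5 + W/(10 Wi)
  = 9.2250/(10·13.0) + 1/√16891 = 0.070962 + 0.007694 = 0.078656
P80 = (1/0.078656)² = 12.7136² = 161.64 µm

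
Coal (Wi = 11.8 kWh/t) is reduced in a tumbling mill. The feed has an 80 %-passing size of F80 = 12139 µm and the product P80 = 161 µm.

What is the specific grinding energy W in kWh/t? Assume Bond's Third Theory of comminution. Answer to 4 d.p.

W = 10·Wi·[P80^(−½) − F80^(−½)]
1/√161 = 0.078811;  1/√12139 = 0.009076
W = 10·11.8·(0.078811 − 0.009076) = 8.2287 kWh/t

W = 8.2287 kWh/t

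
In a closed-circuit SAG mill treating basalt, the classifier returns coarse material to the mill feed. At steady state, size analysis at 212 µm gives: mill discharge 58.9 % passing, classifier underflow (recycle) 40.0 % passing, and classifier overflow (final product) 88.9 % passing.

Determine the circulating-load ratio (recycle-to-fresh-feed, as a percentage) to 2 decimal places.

CL = 158.73 %

Let r = R/F. Size balance at 212 µm:
(1+r)d = ru + o → r = (o−d)/(d−u)
r = (88.9 − 58.9)/(58.9 − 40.0) = 30.0/18.9 = 1.5873
CL = 100·r = 158.73 %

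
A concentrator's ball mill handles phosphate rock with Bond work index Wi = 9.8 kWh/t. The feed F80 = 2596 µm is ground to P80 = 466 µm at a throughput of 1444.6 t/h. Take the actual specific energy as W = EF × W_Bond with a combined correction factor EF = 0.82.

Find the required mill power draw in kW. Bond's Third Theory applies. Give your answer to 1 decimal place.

P = 3099.2 kW

W = 10 Wi (P80^-0.5 − F80^-0.5)
W = 10·9.8·(1/√466 − 1/√2596) = 10·9.8·(0.026697) = 2.6163 kWh/t
Apply correction: 2.6163 × 0.82 = 2.1454 kWh/t
P = W·T = 2.1454·1444.6 = 3099.2 kW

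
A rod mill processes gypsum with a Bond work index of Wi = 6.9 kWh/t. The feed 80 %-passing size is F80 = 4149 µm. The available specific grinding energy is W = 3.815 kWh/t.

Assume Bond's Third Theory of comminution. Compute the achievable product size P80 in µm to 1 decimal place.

W = 10·Wi·[P80^(−½) − F80^(−½)]
⇒ 1/√P80 = W/(10 Wi) + 1/√F80
  = 3.8150/(10·6.9) + 1/√4149 = 0.055290 + 0.015525 = 0.070815
P80 = (1/0.070815)² = 14.1214² = 199.41 µm

P80 = 199.4 µm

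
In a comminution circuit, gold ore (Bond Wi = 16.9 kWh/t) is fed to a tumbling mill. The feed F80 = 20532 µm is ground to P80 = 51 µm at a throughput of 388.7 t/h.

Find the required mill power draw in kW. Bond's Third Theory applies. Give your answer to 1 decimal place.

P = 8740.0 kW

W = 10 Wi / √P80 − 10 Wi / √F80
W = 10·16.9·(1/√51 − 1/√20532) = 10·16.9·(0.133049) = 22.4853 kWh/t
Power = W × throughput = 22.4853 kWh/t × 388.7 t/h = 8740.0 kW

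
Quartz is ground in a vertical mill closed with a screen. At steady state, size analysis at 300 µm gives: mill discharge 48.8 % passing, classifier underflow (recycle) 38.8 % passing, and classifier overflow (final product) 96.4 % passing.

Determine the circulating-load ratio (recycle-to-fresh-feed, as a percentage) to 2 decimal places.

Balance %-passing 300 µm (r = R/F):
r = (o − d)/(d − u)
r = (96.4 − 48.8)/(48.8 − 38.8) = 47.6/10.0 = 4.7600
CL = 100·r = 476.00 %

CL = 476.00 %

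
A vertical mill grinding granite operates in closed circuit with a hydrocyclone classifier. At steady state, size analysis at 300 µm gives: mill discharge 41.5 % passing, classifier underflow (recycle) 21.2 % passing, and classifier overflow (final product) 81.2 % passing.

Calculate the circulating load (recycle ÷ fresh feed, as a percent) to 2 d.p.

CL = 195.57 %

Mass balance on the −300 µm fraction:
d + r·d = r·u + o → r(d−u) = o−d
r = (81.2 − 41.5)/(41.5 − 21.2) = 39.7/20.3 = 1.9557
CL = 100·r = 195.57 %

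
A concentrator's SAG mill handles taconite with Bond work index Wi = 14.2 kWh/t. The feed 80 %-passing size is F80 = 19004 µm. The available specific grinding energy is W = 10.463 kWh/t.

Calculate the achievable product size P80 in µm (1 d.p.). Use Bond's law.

P80 = 152.7 µm

Bond:  W = 10 Wi (1/√P − 1/√F)
P80^(−½) = W/(10 Wi) + F80^(−½)
  = 10.4630/(10·14.2) + 1/√19004 = 0.073683 + 0.007254 = 0.080937
P80 = (1/0.080937)² = 12.3553² = 152.65 µm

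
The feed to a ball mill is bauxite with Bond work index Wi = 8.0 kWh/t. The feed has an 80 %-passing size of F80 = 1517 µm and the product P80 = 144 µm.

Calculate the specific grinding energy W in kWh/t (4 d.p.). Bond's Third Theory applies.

W_Bond = 10·Wi·(1/√P₈₀ − 1/√F₈₀)
1/√144 = 0.083333;  1/√1517 = 0.025675
W = 10·8.0·(0.083333 − 0.025675) = 4.6127 kWh/t

W = 4.6127 kWh/t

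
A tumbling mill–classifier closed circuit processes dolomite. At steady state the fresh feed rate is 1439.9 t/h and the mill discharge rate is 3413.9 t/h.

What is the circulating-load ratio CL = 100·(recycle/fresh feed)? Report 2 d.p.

M = F + R at steady state, so:
R = M − F = 3413.9 − 1439.9 = 1974.0 t/h
CL = 100·R/F = 100·1974.0/1439.9 = 137.09 %

CL = 137.09 %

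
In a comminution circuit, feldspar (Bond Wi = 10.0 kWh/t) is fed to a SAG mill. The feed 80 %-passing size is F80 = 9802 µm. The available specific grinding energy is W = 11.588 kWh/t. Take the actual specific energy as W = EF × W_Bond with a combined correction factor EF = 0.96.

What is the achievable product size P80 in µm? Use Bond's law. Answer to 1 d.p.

Bond:  W = 10 Wi (1/√P − 1/√F)
W_Bond = W / EF = 11.588 / 0.96 = 12.0708 kWh/t
P80^(−½) = W_Bond/(10 Wi) + F80^(−½)
  = 12.0708/(10·10.0) + 1/√9802 = 0.120708 + 0.010100 = 0.130809
P80 = (1/0.130809)² = 7.6447² = 58.44 µm

P80 = 58.4 µm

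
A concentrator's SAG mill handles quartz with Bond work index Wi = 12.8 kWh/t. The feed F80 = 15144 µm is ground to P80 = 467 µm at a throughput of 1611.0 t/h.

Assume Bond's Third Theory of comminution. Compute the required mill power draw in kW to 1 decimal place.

P = 7866.5 kW

Bond:  W = 10 Wi (1/√P − 1/√F)
W = 10·12.8·(1/√467 − 1/√15144) = 10·12.8·(0.038148) = 4.8830 kWh/t
P_mill = W·ṁ = 4.8830·1611.0 = 7866.5 kW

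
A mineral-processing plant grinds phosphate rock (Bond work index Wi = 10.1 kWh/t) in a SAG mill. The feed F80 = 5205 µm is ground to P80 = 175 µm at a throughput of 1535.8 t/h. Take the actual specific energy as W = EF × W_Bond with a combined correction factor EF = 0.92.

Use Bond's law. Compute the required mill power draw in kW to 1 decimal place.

P = 8809.6 kW

W_Bond = 10·Wi·(1/√P₈₀ − 1/√F₈₀)
W = 10·10.1·(1/√175 − 1/√5205) = 10·10.1·(0.061732) = 6.2349 kWh/t
W_actual = 0.92 × 6.2349 = 5.7361 kWh/t
P_mill = W·ṁ = 5.7361·1535.8 = 8809.6 kW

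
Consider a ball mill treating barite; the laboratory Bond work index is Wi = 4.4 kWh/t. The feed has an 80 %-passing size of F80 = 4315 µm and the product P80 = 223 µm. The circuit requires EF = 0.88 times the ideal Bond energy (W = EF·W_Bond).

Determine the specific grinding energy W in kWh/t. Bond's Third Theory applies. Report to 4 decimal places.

W = 2.0034 kWh/t

W = 10 Wi (1/√P80 − 1/√F80)  [Bond]
1/√223 = 0.066965;  1/√4315 = 0.015223
W = 10·4.4·(0.066965 − 0.015223) = 2.2766 kWh/t
With EF = 0.88: W = 2.2766·0.88 = 2.0034 kWh/t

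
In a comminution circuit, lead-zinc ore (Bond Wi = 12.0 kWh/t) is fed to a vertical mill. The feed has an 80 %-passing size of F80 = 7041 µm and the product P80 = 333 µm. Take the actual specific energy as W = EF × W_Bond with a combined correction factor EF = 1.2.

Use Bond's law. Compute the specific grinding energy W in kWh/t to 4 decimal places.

W = 6.1750 kWh/t

W_Bond = 10·Wi·(1/√P₈₀ − 1/√F₈₀)
1/√333 = 0.054800;  1/√7041 = 0.011917
W = 10·12.0·(0.054800 − 0.011917) = 5.1459 kWh/t
With EF = 1.2: W = 5.1459·1.2 = 6.1750 kWh/t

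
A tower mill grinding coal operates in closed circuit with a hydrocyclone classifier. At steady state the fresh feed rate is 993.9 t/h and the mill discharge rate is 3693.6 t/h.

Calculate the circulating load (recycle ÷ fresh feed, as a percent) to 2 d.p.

CL = 271.63 %

Discharge = new feed + return, hence
R = M − F = 3693.6 − 993.9 = 2699.7 t/h
CL = 100·R/F = 100·2699.7/993.9 = 271.63 %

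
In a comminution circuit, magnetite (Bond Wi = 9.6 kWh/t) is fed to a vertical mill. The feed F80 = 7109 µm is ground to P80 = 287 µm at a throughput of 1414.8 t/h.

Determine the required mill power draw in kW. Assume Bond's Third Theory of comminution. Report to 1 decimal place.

W = 10·Wi·(P80^(-½) − F80^(-½))
W = 10·9.6·(1/√287 − 1/√7109) = 10·9.6·(0.047168) = 4.5281 kWh/t
Mill draw = 4.5281 × 1414.8 = 6406.4 kW

P = 6406.4 kW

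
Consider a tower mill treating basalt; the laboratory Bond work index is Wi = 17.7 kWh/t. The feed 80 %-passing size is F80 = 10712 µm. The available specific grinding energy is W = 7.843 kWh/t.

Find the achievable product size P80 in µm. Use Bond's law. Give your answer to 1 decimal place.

P80 = 343.3 µm

Bond:  W = 10 Wi (1/√P − 1/√F)
P80^(−½) = W/(10 Wi) + F80^(−½)
  = 7.8430/(10·17.7) + 1/√10712 = 0.044311 + 0.009662 = 0.053973
P80 = (1/0.053973)² = 18.5279² = 343.28 µm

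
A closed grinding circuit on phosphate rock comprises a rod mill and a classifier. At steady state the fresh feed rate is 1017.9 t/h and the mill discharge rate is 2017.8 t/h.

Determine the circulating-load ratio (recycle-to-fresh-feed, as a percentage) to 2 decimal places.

CL = 98.23 %

Steady state: M = F + R.
R = M − F = 2017.8 − 1017.9 = 999.9 t/h
CL = 100·R/F = 100·999.9/1017.9 = 98.23 %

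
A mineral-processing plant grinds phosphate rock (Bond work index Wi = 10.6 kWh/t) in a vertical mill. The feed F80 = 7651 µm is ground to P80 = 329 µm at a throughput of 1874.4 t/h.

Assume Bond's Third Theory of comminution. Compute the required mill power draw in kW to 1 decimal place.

W_Bond = 10·Wi·(1/√P₈₀ − 1/√F₈₀)
W = 10·10.6·(1/√329 − 1/√7651) = 10·10.6·(0.043699) = 4.6321 kWh/t
P = W·T = 4.6321·1874.4 = 8682.5 kW

P = 8682.5 kW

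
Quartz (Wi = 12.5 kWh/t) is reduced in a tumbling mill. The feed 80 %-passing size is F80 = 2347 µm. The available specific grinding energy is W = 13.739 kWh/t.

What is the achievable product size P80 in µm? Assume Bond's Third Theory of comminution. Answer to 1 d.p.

P80 = 58.7 µm

W_Bond = 10·Wi·(1/√P₈₀ − 1/√F₈₀)
⇒ 1/√P80 = W/(10·Wi) + 1/√F80
  = 13.7390/(10·12.5) + 1/√2347 = 0.109912 + 0.020642 = 0.130554
P80 = (1/0.130554)² = 7.6597² = 58.67 µm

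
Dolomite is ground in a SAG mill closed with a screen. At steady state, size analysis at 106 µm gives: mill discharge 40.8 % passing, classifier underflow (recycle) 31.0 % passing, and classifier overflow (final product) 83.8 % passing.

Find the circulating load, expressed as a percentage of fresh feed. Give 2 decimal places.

Let r = R/F. Size balance at 106 µm:
d + r·d = r·u + o → r(d−u) = o−d
r = (83.8 − 40.8)/(40.8 − 31.0) = 43.0/9.8 = 4.3878
CL = 100·r = 438.78 %

CL = 438.78 %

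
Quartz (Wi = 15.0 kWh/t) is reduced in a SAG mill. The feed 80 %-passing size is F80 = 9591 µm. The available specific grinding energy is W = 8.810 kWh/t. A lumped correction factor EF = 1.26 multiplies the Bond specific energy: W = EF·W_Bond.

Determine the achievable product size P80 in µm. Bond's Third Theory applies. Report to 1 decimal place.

P80 = 309.7 µm

W = 10·Wi·(P80^(-½) − F80^(-½))
W_Bond = W / EF = 8.810 / 1.26 = 6.9921 kWh/t
1/√P80 = 1/√F80 + W_Bond/(10·Wi)
  = 6.9921/(10·15.0) + 1/√9591 = 0.046614 + 0.010211 = 0.056825
P80 = (1/0.056825)² = 17.5980² = 309.69 µm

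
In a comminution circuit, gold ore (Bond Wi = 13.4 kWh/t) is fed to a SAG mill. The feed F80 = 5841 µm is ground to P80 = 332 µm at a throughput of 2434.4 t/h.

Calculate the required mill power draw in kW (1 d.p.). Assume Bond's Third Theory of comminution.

P = 13634.8 kW

W = 10 Wi (1/√P80 − 1/√F80)  [Bond]
W = 10·13.4·(1/√332 − 1/√5841) = 10·13.4·(0.041798) = 5.6009 kWh/t
Mill draw = 5.6009 × 2434.4 = 13634.8 kW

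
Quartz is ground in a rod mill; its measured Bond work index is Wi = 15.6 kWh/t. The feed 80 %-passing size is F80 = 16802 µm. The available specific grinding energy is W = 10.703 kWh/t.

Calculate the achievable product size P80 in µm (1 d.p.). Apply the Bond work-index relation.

W = 10·Wi·[P80^(−½) − F80^(−½)]
⇒ 1/√P80 = W/(10·Wi) + 1/√F80
  = 10.7030/(10·15.6) + 1/√16802 = 0.068609 + 0.007715 = 0.076324
P80 = (1/0.076324)² = 13.1021² = 171.66 µm

P80 = 171.7 µm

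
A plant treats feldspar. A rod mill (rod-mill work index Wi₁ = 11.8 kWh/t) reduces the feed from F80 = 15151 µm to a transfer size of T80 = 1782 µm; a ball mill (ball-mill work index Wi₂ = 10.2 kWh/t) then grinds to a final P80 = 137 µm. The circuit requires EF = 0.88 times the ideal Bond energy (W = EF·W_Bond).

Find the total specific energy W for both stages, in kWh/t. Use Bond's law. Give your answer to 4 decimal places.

W = 10 Wi (P80^-0.5 − F80^-0.5)
Stage 1 (15151→1782 µm, Wi₁=11.8): W₁ = 10·11.8·(0.023689 − 0.008124) = 1.8366 kWh/t
Stage 2 (1782→137 µm, Wi₂=10.2): W₂ = 10·10.2·(0.085436 − 0.023689) = 6.2982 kWh/t
W = W₁ + W₂ = 1.8366 + 6.2982 = 8.1348 kWh/t
With EF = 0.88: W = 8.1348·0.88 = 7.1586 kWh/t

W = 7.1586 kWh/t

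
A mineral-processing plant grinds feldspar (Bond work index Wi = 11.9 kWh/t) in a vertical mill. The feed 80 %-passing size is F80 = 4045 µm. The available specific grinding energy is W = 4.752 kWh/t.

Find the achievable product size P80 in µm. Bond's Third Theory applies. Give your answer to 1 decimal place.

W_Bond = 10·Wi·(1/√P₈₀ − 1/√F₈₀)
P80^(−½) = W/(10 Wi) + F80^(−½)
  = 4.7520/(10·11.9) + 1/√4045 = 0.039933 + 0.015723 = 0.055656
P80 = (1/0.055656)² = 17.9675² = 322.83 µm

P80 = 322.8 µm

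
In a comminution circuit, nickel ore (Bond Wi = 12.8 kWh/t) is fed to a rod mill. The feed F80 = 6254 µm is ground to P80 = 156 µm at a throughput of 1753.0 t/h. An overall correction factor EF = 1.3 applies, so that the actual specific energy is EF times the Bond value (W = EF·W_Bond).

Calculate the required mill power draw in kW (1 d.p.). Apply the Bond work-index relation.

P = 19666.1 kW

W_Bond = 10·Wi·(1/√P₈₀ − 1/√F₈₀)
W = 10·12.8·(1/√156 − 1/√6254) = 10·12.8·(0.067419) = 8.6296 kWh/t
Corrected W = EF·W_Bond = 1.3·8.6296 = 11.2185 kWh/t
Mill draw = 11.2185 × 1753.0 = 19666.1 kW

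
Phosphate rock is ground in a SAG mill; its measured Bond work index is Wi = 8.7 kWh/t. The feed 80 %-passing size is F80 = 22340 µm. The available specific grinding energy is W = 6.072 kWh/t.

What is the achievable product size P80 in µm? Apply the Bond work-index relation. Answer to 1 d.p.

P80 = 170.9 µm

W = 10 Wi (P80^-0.5 − F80^-0.5)
⇒ 1/√P80 = W/(10 Wi) + 1/√F80
  = 6.0720/(10·8.7) + 1/√22340 = 0.069793 + 0.006690 = 0.076484
P80 = (1/0.076484)² = 13.0747² = 170.95 µm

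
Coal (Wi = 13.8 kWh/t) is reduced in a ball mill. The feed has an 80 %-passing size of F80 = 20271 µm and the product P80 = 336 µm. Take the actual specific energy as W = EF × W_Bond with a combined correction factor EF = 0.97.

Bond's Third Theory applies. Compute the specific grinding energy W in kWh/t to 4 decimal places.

Bond:  W = 10 Wi (1/√P − 1/√F)
1/√336 = 0.054554;  1/√20271 = 0.007024
W = 10·13.8·(0.054554 − 0.007024) = 6.5593 kWh/t
Apply correction: 6.5593 × 0.97 = 6.3625 kWh/t

W = 6.3625 kWh/t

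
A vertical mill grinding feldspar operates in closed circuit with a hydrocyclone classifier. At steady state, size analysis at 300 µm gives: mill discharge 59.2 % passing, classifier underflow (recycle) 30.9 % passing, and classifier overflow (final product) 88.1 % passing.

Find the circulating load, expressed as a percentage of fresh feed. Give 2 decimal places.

CL = 102.12 %

Let r = R/F. Size balance at 300 µm:
Fd + Rd = Ru + Fo ⇒ R/F = (o−d)/(d−u)
r = (88.1 − 59.2)/(59.2 − 30.9) = 28.9/28.3 = 1.0212
CL = 100·r = 102.12 %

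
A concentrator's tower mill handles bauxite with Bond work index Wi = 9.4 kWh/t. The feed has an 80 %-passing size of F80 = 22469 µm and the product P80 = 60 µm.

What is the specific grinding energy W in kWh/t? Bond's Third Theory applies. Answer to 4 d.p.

W_Bond = 10·Wi·(1/√P₈₀ − 1/√F₈₀)
1/√60 = 0.129099;  1/√22469 = 0.006671
W = 10·9.4·(0.129099 − 0.006671) = 11.5082 kWh/t

W = 11.5082 kWh/t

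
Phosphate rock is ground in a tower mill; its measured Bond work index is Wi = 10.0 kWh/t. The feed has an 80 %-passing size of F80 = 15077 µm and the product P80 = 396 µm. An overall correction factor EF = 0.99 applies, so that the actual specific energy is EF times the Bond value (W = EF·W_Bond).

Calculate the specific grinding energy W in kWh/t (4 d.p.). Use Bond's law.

W = 4.1687 kWh/t

W = 10 Wi (1/√P80 − 1/√F80)  [Bond]
1/√396 = 0.050252;  1/√15077 = 0.008144
W = 10·10.0·(0.050252 − 0.008144) = 4.2108 kWh/t
With EF = 0.99: W = 4.2108·0.99 = 4.1687 kWh/t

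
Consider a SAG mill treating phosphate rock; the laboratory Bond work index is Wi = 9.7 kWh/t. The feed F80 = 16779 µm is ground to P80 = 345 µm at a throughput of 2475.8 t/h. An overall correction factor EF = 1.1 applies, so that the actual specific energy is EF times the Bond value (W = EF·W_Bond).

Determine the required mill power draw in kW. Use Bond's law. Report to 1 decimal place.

W = 10 Wi / √P80 − 10 Wi / √F80
W = 10·9.7·(1/√345 − 1/√16779) = 10·9.7·(0.046118) = 4.4735 kWh/t
Apply correction: 4.4735 × 1.1 = 4.9208 kWh/t
P_mill = W·ṁ = 4.9208·2475.8 = 12182.9 kW

P = 12182.9 kW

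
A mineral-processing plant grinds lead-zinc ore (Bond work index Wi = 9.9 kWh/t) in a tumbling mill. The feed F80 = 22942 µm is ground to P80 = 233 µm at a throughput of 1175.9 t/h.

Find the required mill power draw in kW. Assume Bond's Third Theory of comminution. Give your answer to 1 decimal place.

P = 6858.0 kW

Bond:  W = 10 Wi (1/√P − 1/√F)
W = 10·9.9·(1/√233 − 1/√22942) = 10·9.9·(0.058910) = 5.8321 kWh/t
P_mill = W·ṁ = 5.8321·1175.9 = 6858.0 kW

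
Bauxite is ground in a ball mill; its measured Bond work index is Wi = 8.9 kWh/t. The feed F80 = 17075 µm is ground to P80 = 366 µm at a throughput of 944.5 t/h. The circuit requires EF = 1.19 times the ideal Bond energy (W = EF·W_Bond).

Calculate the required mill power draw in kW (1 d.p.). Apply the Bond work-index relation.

P = 4463.2 kW

Bond:  W = 10 Wi (1/√P − 1/√F)
W = 10·8.9·(1/√366 − 1/√17075) = 10·8.9·(0.044618) = 3.9710 kWh/t
Corrected W = EF·W_Bond = 1.19·3.9710 = 4.7255 kWh/t
Mill draw = 4.7255 × 944.5 = 4463.2 kW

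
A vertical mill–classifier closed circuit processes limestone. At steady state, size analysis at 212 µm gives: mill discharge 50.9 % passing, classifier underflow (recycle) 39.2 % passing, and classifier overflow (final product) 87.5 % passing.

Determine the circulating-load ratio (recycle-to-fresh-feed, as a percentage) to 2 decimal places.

Mass balance on the −212 µm fraction:
(1+r)·d = r·u + o ⇒ r = (o−d)/(d−u)
r = (87.5 − 50.9)/(50.9 − 39.2) = 36.6/11.7 = 3.1282
CL = 100·r = 312.82 %

CL = 312.82 %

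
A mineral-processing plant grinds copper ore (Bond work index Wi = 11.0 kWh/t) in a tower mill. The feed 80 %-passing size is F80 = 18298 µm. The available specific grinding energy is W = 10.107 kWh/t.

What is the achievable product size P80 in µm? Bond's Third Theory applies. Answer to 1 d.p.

W = 10·Wi·(P80^(-½) − F80^(-½))
⇒ 1/√P80 = W/(10·Wi) + 1/√F80
  = 10.1070/(10·11.0) + 1/√18298 = 0.091882 + 0.007393 = 0.099274
P80 = (1/0.099274)² = 10.0731² = 101.47 µm

P80 = 101.5 µm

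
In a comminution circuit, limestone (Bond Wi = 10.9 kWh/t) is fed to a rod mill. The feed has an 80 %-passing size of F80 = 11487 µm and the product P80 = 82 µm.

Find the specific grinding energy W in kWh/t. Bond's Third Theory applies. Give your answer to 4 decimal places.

W = 10 Wi (1/√P80 − 1/√F80)  [Bond]
1/√82 = 0.110432;  1/√11487 = 0.009330
W = 10·10.9·(0.110432 − 0.009330) = 11.0200 kWh/t

W = 11.0200 kWh/t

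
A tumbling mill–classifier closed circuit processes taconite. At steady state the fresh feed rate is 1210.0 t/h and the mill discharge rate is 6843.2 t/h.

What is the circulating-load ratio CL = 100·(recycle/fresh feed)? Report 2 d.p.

Discharge = new feed + return, hence
R = M − F = 6843.2 − 1210.0 = 5633.2 t/h
CL = 100·R/F = 100·5633.2/1210.0 = 465.55 %

CL = 465.55 %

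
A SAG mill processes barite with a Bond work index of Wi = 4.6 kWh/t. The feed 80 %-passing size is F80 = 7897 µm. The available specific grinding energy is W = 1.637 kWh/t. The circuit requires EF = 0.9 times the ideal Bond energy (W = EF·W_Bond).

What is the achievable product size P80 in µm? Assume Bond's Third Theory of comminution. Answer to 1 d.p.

W = 10 Wi (P80^-0.5 − F80^-0.5)
W_Bond = W / EF = 1.637 / 0.9 = 1.8189 kWh/t
⇒ 1/√P80 = W_Bond/(10·Wi) + 1/√F80
  = 1.8189/(10·4.6) + 1/√7897 = 0.039541 + 0.011253 = 0.050794
P80 = (1/0.050794)² = 19.6873² = 387.59 µm

P80 = 387.6 µm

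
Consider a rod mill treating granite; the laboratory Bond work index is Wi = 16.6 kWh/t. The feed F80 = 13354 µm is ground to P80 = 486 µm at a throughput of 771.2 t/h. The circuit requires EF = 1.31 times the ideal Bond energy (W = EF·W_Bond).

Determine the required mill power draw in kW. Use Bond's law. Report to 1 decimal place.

P = 6156.0 kW

W = 10·Wi·[P80^(−½) − F80^(−½)]
W = 10·16.6·(1/√486 − 1/√13354) = 10·16.6·(0.036707) = 6.0934 kWh/t
W_actual = 1.31 × 6.0934 = 7.9824 kWh/t
Power = W × throughput = 7.9824 kWh/t × 771.2 t/h = 6156.0 kW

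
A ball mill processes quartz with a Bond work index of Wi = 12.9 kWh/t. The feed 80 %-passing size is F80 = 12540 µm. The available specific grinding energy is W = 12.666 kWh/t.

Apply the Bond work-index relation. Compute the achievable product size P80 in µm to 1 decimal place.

P80 = 87.2 µm

W = 10 Wi (1/√P80 − 1/√F80)  [Bond]
1/√P80 = 1/√F80 + W/(10·Wi)
  = 12.6660/(10·12.9) + 1/√12540 = 0.098186 + 0.008930 = 0.107116
P80 = (1/0.107116)² = 9.3357² = 87.15 µm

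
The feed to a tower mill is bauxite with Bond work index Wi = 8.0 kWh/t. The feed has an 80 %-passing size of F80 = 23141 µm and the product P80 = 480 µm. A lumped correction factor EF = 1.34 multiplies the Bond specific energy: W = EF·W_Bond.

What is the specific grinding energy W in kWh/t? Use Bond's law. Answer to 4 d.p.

W = 10·Wi·(P80^(-½) − F80^(-½))
1/√480 = 0.045644;  1/√23141 = 0.006574
W = 10·8.0·(0.045644 − 0.006574) = 3.1256 kWh/t
Corrected W = EF·W_Bond = 1.34·3.1256 = 4.1883 kWh/t

W = 4.1883 kWh/t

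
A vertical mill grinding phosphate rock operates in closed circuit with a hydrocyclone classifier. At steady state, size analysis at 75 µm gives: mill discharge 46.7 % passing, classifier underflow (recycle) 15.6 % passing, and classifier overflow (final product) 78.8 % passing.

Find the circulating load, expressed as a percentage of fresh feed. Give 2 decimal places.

Mass balance on the −75 µm fraction:
r = (o − d)/(d − u)
r = (78.8 − 46.7)/(46.7 − 15.6) = 32.1/31.1 = 1.0322
CL = 100·r = 103.22 %

CL = 103.22 %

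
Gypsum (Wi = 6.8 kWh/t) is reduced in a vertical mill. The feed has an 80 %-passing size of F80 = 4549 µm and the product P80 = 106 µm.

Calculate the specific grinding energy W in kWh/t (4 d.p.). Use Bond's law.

W = 5.5965 kWh/t

W = 10·Wi·[P80^(−½) − F80^(−½)]
1/√106 = 0.097129;  1/√4549 = 0.014827
W = 10·6.8·(0.097129 − 0.014827) = 5.5965 kWh/t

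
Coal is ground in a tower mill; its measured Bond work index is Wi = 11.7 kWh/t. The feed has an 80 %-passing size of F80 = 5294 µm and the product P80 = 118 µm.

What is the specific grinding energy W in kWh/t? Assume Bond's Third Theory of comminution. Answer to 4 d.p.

Bond:  W = 10 Wi (1/√P − 1/√F)
1/√118 = 0.092057;  1/√5294 = 0.013744
W = 10·11.7·(0.092057 − 0.013744) = 9.1627 kWh/t

W = 9.1627 kWh/t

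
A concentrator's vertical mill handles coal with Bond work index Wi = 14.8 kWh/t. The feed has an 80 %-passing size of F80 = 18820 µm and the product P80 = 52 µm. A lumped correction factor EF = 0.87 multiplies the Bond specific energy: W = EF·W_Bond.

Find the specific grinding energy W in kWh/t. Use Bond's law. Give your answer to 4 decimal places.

W = 10 Wi (P80^-0.5 − F80^-0.5)
1/√52 = 0.138675;  1/√18820 = 0.007289
W = 10·14.8·(0.138675 − 0.007289) = 19.4451 kWh/t
Corrected W = EF·W_Bond = 0.87·19.4451 = 16.9172 kWh/t

W = 16.9172 kWh/t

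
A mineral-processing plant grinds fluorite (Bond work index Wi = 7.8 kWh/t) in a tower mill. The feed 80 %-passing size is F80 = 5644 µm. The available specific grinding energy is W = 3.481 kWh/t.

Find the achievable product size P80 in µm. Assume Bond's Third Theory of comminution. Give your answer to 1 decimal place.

Bond:  W = 10 Wi (1/√P − 1/√F)
P80^(−½) = W/(10 Wi) + F80^(−½)
  = 3.4810/(10·7.8) + 1/√5644 = 0.044628 + 0.013311 = 0.057939
P80 = (1/0.057939)² = 17.2595² = 297.89 µm

P80 = 297.9 µm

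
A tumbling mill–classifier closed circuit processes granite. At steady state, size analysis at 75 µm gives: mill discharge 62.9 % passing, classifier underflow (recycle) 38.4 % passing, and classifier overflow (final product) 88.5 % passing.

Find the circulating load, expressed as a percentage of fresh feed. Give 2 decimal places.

CL = 104.49 %

Mass balance on the −75 µm fraction:
Fd + Rd = Ru + Fo ⇒ R/F = (o−d)/(d−u)
r = (88.5 − 62.9)/(62.9 − 38.4) = 25.6/24.5 = 1.0449
CL = 100·r = 104.49 %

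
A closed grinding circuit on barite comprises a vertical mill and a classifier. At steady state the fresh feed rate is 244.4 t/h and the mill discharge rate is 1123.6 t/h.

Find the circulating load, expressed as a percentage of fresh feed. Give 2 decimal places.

CL = 359.74 %

M = F + R at steady state, so:
R = M − F = 1123.6 − 244.4 = 879.2 t/h
CL = 100·R/F = 100·879.2/244.4 = 359.74 %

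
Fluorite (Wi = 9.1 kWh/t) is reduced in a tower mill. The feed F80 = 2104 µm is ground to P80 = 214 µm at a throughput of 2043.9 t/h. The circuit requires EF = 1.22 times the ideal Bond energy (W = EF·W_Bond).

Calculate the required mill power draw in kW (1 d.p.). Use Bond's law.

W = 10 Wi (P80^-0.5 − F80^-0.5)
W = 10·9.1·(1/√214 − 1/√2104) = 10·9.1·(0.046558) = 4.2367 kWh/t
W_actual = 1.22 × 4.2367 = 5.1688 kWh/t
P = W·T = 5.1688·2043.9 = 10564.6 kW

P = 10564.6 kW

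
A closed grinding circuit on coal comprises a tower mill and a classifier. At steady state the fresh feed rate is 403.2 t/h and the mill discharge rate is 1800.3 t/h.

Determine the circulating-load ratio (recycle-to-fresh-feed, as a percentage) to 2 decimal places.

CL = 346.50 %

Mill node: discharge = fresh + recycle.
R = M − F = 1800.3 − 403.2 = 1397.1 t/h
CL = 100·R/F = 100·1397.1/403.2 = 346.50 %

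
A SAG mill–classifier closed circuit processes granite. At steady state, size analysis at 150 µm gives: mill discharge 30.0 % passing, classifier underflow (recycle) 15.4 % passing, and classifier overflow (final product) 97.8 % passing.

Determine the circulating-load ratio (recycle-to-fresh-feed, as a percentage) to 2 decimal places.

CL = 464.38 %

Classifier node, passing 150 µm:
(1+r)d = ru + o → r = (o−d)/(d−u)
r = (97.8 − 30.0)/(30.0 − 15.4) = 67.8/14.6 = 4.6438
CL = 100·r = 464.38 %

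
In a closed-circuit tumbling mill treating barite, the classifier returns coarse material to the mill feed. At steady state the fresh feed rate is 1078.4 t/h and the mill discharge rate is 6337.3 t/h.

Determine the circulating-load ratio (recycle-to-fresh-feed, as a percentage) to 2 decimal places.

CL = 487.66 %

Mill node: discharge = fresh + recycle.
R = M − F = 6337.3 − 1078.4 = 5258.9 t/h
CL = 100·R/F = 100·5258.9/1078.4 = 487.66 %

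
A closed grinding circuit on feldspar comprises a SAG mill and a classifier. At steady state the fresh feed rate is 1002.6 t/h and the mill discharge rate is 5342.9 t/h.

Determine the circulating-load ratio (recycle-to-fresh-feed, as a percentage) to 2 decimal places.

CL = 432.90 %

Mill node: discharge = fresh + recycle.
R = M − F = 5342.9 − 1002.6 = 4340.3 t/h
CL = 100·R/F = 100·4340.3/1002.6 = 432.90 %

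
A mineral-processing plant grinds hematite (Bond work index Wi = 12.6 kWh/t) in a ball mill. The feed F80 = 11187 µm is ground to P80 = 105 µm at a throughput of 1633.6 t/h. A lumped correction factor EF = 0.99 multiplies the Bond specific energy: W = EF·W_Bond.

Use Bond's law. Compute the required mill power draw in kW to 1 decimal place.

P = 17959.8 kW

W_Bond = 10·Wi·(1/√P₈₀ − 1/√F₈₀)
W = 10·12.6·(1/√105 − 1/√11187) = 10·12.6·(0.088135) = 11.1051 kWh/t
Corrected W = EF·W_Bond = 0.99·11.1051 = 10.9940 kWh/t
Power = W × throughput = 10.9940 kWh/t × 1633.6 t/h = 17959.8 kW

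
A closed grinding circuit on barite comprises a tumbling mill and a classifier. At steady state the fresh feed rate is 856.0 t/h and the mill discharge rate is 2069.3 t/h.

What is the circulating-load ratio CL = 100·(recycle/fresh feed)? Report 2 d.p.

Mill node: discharge = fresh + recycle.
R = M − F = 2069.3 − 856.0 = 1213.3 t/h
CL = 100·R/F = 100·1213.3/856.0 = 141.74 %

CL = 141.74 %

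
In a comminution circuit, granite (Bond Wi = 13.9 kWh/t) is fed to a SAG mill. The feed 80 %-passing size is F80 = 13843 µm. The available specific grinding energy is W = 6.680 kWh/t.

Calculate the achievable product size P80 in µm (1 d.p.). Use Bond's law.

Bond: W = 10·Wi·(1/√P80 − 1/√F80)
⇒ 1/√P80 = W/(10·Wi) + 1/√F80
  = 6.6800/(10·13.9) + 1/√13843 = 0.048058 + 0.008499 = 0.056557
P80 = (1/0.056557)² = 17.6813² = 312.63 µm

P80 = 312.6 µm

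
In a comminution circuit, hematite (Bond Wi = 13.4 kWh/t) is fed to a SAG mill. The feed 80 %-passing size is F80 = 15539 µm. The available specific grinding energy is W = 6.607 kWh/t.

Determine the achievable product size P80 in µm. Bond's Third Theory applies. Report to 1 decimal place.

W = 10 Wi (1/√P80 − 1/√F80)  [Bond]
⇒ 1/√P80 = W/(10·Wi) + 1/√F80
  = 6.6070/(10·13.4) + 1/√15539 = 0.049306 + 0.008022 = 0.057328
P80 = (1/0.057328)² = 17.4435² = 304.27 µm

P80 = 304.3 µm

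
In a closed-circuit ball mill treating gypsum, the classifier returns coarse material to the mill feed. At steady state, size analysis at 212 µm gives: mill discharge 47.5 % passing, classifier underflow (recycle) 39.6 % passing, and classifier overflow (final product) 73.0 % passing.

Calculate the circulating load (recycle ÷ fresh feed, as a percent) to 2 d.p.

CL = 322.78 %

Mass balance on the −212 µm fraction:
(1+r)d = ru + o → r = (o−d)/(d−u)
r = (73.0 − 47.5)/(47.5 − 39.6) = 25.5/7.9 = 3.2278
CL = 100·r = 322.78 %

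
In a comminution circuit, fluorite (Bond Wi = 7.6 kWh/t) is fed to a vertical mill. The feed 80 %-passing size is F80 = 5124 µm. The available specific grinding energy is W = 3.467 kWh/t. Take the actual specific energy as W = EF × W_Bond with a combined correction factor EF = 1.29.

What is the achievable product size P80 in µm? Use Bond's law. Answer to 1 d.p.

W = 10 Wi (P80^-0.5 − F80^-0.5)
W_Bond = W / EF = 3.467 / 1.29 = 2.6876 kWh/t
P80^-0.5 = F80^-0.5 + W_Bond/(10 Wi)
  = 2.6876/(10·7.6) + 1/√5124 = 0.035363 + 0.013970 = 0.049333
P80 = (1/0.049333)² = 20.2704² = 410.89 µm

P80 = 410.9 µm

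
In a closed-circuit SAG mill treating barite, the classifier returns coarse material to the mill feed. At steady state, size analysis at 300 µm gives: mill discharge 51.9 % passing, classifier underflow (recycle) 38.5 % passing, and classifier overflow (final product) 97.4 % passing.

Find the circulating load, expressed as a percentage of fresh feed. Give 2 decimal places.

Mass balance on the −300 µm fraction:
r = (o − d)/(d − u)
r = (97.4 − 51.9)/(51.9 − 38.5) = 45.5/13.4 = 3.3955
CL = 100·r = 339.55 %

CL = 339.55 %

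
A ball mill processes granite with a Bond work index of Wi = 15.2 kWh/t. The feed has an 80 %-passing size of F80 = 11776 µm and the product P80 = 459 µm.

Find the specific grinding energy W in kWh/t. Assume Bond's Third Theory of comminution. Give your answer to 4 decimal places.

W = 5.6941 kWh/t

W = 10·Wi·(P80^(-½) − F80^(-½))
1/√459 = 0.046676;  1/√11776 = 0.009215
W = 10·15.2·(0.046676 − 0.009215) = 5.6941 kWh/t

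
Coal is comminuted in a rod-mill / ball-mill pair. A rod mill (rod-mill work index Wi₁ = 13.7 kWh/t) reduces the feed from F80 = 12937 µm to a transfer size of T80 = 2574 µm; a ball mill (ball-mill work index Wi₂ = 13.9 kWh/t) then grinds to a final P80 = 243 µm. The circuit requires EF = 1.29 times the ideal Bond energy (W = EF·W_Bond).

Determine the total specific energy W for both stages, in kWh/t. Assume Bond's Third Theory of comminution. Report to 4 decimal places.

W = 10 Wi (1/√P80 − 1/√F80)  [Bond]
Stage 1 (12937→2574 µm, Wi₁=13.7): W₁ = 10·13.7·(0.019710 − 0.008792) = 1.4958 kWh/t
Stage 2 (2574→243 µm, Wi₂=13.9): W₂ = 10·13.9·(0.064150 − 0.019710) = 6.1771 kWh/t
W = W₁ + W₂ = 1.4958 + 6.1771 = 7.6729 kWh/t
W_actual = 1.29 × 7.6729 = 9.8981 kWh/t

W = 9.8981 kWh/t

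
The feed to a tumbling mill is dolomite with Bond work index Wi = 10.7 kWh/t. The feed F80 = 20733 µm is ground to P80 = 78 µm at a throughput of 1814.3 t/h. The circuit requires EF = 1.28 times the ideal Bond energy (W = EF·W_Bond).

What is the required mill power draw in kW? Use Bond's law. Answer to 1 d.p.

P = 26409.8 kW

Bond:  W = 10 Wi (1/√P − 1/√F)
W = 10·10.7·(1/√78 − 1/√20733) = 10·10.7·(0.106283) = 11.3723 kWh/t
Apply correction: 11.3723 × 1.28 = 14.5565 kWh/t
Mill draw = 14.5565 × 1814.3 = 26409.8 kW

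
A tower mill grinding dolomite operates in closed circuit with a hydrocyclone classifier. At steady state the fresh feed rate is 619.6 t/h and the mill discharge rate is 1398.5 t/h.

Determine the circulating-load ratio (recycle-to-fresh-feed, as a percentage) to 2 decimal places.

CL = 125.71 %

Steady state: M = F + R.
R = M − F = 1398.5 − 619.6 = 778.9 t/h
CL = 100·R/F = 100·778.9/619.6 = 125.71 %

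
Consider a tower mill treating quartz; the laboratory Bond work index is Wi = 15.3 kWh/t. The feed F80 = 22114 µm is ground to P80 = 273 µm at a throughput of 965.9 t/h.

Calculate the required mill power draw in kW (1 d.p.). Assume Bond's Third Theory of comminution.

Bond: W = 10·Wi·(1/√P80 − 1/√F80)
W = 10·15.3·(1/√273 − 1/√22114) = 10·15.3·(0.053798) = 8.2311 kWh/t
Mill draw = 8.2311 × 965.9 = 7950.4 kW

P = 7950.4 kW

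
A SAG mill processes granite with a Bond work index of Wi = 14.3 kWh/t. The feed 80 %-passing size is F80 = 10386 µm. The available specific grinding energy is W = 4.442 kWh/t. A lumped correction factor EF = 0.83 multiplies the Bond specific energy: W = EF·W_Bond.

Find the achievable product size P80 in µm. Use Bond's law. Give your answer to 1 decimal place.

P80 = 448.2 µm

W = 10 Wi (1/√P80 − 1/√F80)  [Bond]
W_Bond = W / EF = 4.442 / 0.83 = 5.3518 kWh/t
1/√P80 = 1/√F80 + W_Bond/(10·Wi)
  = 5.3518/(10·14.3) + 1/√10386 = 0.037425 + 0.009812 = 0.047238
P80 = (1/0.047238)² = 21.1696² = 448.15 µm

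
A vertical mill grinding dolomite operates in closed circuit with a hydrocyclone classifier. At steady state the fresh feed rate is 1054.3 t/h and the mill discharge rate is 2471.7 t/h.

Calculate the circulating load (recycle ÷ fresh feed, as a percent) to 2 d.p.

Steady state: M = F + R.
R = M − F = 2471.7 − 1054.3 = 1417.4 t/h
CL = 100·R/F = 100·1417.4/1054.3 = 134.44 %

CL = 134.44 %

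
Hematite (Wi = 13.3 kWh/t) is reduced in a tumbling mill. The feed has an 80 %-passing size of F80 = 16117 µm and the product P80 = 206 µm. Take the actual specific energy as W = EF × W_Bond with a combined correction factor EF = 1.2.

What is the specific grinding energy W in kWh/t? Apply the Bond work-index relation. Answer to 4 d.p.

Bond: W = 10·Wi·(1/√P80 − 1/√F80)
1/√206 = 0.069673;  1/√16117 = 0.007877
W = 10·13.3·(0.069673 − 0.007877) = 8.2189 kWh/t
Corrected W = EF·W_Bond = 1.2·8.2189 = 9.8627 kWh/t

W = 9.8627 kWh/t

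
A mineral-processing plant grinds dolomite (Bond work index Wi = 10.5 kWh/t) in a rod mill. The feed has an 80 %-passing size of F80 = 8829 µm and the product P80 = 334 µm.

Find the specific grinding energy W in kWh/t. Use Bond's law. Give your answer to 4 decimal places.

W = 4.6279 kWh/t

Bond:  W = 10 Wi (1/√P − 1/√F)
1/√334 = 0.054718;  1/√8829 = 0.010643
W = 10·10.5·(0.054718 − 0.010643) = 4.6279 kWh/t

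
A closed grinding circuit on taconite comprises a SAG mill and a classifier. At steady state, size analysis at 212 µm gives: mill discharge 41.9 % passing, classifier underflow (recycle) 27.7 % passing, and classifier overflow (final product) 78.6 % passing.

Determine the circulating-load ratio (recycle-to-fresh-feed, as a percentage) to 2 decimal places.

CL = 258.45 %

Mass balance on the −212 µm fraction:
(1+r)d = ru + o → r = (o−d)/(d−u)
r = (78.6 − 41.9)/(41.9 − 27.7) = 36.7/14.2 = 2.5845
CL = 100·r = 258.45 %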